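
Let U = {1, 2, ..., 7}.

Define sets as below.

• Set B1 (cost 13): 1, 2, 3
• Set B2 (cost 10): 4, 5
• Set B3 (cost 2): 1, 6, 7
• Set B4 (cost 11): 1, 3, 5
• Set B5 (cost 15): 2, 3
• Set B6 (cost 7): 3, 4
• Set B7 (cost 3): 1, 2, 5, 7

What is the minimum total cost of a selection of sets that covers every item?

12

B3, B6, B7 together cover every item (B3 ∪ B6 ∪ B7 = {1, 2, 3, 4, 5, 6, 7}); total cost 2 + 7 + 3 = 12.
No covering selection has total cost below 12.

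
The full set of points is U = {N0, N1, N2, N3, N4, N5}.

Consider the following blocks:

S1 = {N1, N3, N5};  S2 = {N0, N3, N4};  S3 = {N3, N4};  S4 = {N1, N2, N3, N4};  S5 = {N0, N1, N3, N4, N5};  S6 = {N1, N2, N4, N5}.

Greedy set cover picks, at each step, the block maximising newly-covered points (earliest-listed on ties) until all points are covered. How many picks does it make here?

2

Greedy: pick S5 (covers 5 new) → pick S4 (covers 1 new). Total picks: 2.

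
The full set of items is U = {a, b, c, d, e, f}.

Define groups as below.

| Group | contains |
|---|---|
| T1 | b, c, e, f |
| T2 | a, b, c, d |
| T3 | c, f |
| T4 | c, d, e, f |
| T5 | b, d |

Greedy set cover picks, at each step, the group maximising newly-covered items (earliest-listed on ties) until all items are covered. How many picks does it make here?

2

Greedy: pick T1 (covers 4 new) → pick T2 (covers 2 new). Total picks: 2.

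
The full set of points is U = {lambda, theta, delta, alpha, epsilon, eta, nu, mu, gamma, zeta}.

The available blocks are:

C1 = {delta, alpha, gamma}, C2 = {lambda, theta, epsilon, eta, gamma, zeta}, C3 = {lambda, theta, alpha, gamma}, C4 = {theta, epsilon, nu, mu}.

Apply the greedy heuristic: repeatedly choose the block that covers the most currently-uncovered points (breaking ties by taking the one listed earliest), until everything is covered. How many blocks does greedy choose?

Greedy: pick C2 (covers 6 new) → pick C1 (covers 2 new) → pick C4 (covers 2 new). Total picks: 3.

3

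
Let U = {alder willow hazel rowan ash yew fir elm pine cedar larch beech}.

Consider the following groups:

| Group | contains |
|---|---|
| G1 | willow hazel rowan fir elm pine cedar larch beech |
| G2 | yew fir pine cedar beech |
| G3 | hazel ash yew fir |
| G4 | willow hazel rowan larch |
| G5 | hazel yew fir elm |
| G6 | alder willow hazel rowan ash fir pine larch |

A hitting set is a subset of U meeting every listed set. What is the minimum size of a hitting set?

2

The 2 elements {willow, yew} hit every group.
The groups G2, G4 are pairwise disjoint, so any hitting set needs a separate element for each — at least 2. Hence 2 is optimal.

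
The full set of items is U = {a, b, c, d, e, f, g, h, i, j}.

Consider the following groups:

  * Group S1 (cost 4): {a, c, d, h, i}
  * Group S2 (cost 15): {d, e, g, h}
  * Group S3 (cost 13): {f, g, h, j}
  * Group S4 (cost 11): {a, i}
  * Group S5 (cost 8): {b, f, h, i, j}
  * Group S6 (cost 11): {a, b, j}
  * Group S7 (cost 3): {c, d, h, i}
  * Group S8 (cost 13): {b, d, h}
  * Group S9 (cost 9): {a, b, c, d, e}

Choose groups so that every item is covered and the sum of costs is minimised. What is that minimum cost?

S3, S7, S9 together cover every item (S3 ∪ S7 ∪ S9 = {a, b, c, d, e, f, g, h, i, j}); total cost 13 + 3 + 9 = 25.
The greedy pick S7, S5, S1, S2 costs 30; no covering selection beats 25.

25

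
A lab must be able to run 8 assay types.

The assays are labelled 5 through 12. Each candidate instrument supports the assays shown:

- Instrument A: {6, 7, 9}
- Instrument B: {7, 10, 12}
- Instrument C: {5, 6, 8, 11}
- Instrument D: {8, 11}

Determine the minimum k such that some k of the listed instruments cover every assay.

Take {A, B, C}. Their union is {5, 6, 7, 8, 9, 10, 11, 12}, which is all 8 assays.
Only C contains 5, so C is forced; the remaining 4 assays need at least 2 more instruments (each remaining instrument adds at most 3) — so at least 3 instruments are needed, and 3 is optimal.

3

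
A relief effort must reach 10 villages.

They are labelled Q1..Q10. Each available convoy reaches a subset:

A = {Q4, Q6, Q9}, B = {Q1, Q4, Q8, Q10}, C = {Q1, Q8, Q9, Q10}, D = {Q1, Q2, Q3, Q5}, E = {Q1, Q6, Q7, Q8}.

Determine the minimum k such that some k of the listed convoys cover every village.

Take {A, C, D, E}. Their union is {Q1, Q2, Q3, Q4, Q5, Q6, Q7, Q8, Q9, Q10}, which is all 10 villages.
No 3 of the 5 convoys cover everything (all 10 combinations miss at least one village), so 4 is optimal.

4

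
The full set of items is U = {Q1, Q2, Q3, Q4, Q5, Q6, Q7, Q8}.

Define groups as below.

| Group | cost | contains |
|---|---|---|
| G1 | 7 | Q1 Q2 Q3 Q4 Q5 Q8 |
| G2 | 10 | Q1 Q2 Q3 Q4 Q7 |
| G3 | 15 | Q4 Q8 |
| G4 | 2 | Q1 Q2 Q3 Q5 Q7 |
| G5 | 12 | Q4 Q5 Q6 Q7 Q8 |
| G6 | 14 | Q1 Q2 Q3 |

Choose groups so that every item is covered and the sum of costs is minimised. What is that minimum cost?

G4, G5 together cover every item (G4 ∪ G5 = {Q1, Q2, Q3, Q4, Q5, Q6, Q7, Q8}); total cost 2 + 12 = 14.
The greedy pick G4, G1, G5 costs 21; no covering selection beats 14.

14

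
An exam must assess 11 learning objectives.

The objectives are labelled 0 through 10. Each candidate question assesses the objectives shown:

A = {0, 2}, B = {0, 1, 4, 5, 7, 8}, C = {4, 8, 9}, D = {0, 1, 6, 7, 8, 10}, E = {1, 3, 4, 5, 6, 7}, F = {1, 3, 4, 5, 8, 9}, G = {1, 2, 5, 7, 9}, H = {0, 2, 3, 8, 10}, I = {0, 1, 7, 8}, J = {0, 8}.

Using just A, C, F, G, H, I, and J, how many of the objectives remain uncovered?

Union of A, C, F, G, H, I, J = {0, 1, 2, 3, 4, 5, 7, 8, 9, 10}.
Not covered: 6 — 1 objective.

1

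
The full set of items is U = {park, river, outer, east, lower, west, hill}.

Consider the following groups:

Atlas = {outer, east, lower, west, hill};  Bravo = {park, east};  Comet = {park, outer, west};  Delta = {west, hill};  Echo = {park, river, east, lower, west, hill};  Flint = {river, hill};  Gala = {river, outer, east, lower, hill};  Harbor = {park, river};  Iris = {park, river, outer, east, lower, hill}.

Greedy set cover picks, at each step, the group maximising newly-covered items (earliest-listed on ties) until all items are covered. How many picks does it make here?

2

Greedy: pick Echo (covers 6 new) → pick Atlas (covers 1 new). Total picks: 2.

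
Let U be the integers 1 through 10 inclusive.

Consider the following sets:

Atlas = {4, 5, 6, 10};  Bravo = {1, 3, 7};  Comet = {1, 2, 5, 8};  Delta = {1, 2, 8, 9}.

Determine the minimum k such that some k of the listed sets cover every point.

3

Atlas and Bravo and Delta together: Atlas ∪ Bravo ∪ Delta = {1, 2, 3, 4, 5, 6, 7, 8, 9, 10} — every point is covered.
Each set has at most 4 points, and 2·4 = 8 < 10 — so at least 3 sets are needed, and 3 is optimal.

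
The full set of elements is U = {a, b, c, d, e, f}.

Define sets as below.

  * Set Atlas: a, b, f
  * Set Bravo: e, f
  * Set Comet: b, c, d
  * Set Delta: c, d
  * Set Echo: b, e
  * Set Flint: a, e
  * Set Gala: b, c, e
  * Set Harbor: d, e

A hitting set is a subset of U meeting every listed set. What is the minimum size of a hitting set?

Take H = {b, c, e}. Each listed set contains at least one of these, so H is a hitting set of size 3.
No choice of 2 elements meets every set, so 3 is the minimum.

3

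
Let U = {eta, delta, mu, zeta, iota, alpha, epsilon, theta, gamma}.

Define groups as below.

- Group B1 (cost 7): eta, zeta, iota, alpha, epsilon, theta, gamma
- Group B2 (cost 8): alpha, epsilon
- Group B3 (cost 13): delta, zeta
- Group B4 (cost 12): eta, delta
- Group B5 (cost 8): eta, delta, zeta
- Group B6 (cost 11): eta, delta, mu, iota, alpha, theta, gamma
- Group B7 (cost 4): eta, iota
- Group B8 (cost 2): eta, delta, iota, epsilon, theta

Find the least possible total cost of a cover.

18

B1, B6 together cover every element (B1 ∪ B6 = {eta, delta, mu, zeta, iota, alpha, epsilon, theta, gamma}); total cost 7 + 11 = 18.
The greedy pick B8, B1, B6 costs 20; no covering selection beats 18.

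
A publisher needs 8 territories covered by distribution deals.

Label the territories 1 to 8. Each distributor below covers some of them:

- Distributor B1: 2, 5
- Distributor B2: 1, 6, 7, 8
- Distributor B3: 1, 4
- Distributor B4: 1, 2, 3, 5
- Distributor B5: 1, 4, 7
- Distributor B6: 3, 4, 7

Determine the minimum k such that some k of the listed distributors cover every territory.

Take {B2, B4, B5}. Their union is {1, 2, 3, 4, 5, 6, 7, 8}, which is all 8 territories.
Only B2 contains 6, so B2 is forced; the remaining 4 territories need at least 2 more distributors (each remaining distributor adds at most 3) — so at least 3 distributors are needed, and 3 is optimal.

3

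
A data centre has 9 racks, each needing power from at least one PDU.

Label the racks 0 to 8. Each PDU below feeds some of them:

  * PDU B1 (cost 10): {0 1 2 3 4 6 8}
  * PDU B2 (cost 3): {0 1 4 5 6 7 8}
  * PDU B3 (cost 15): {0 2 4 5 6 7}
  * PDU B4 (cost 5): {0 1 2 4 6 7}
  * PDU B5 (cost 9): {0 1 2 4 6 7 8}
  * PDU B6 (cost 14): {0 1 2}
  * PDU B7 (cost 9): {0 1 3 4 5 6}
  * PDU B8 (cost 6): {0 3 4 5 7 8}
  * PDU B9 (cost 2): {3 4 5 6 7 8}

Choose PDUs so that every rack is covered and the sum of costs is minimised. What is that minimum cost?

B4, B9 together cover every rack (B4 ∪ B9 = {0, 1, 2, 3, 4, 5, 6, 7, 8}); total cost 5 + 2 = 7.
The greedy pick B9, B2, B4 costs 10; no covering selection beats 7.

7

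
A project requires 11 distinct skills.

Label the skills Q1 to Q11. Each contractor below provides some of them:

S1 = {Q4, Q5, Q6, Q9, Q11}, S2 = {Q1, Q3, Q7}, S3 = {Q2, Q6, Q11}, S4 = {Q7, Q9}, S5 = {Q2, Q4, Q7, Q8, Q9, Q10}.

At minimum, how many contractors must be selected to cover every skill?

3

S1 and S2 and S5 together: S1 ∪ S2 ∪ S5 = {Q1, Q2, Q3, Q4, Q5, Q6, Q7, Q8, Q9, Q10, Q11} — every skill is covered.
Only S2 contains Q1, so S2 is forced; the remaining 8 skills need at least 2 more contractors (each remaining contractor adds at most 5) — so at least 3 contractors are needed, and 3 is optimal.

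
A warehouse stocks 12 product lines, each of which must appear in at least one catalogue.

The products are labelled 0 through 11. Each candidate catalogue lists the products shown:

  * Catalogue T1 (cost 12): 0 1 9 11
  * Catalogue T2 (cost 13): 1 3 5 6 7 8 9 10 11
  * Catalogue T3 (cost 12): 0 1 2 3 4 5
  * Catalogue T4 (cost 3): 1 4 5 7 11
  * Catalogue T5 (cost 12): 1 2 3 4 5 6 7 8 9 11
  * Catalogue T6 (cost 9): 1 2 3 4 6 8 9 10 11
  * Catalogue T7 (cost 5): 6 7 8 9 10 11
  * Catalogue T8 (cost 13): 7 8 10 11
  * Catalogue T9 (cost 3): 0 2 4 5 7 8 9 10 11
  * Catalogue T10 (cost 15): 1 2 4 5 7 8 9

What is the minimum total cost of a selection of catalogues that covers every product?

T6, T9 together cover every product (T6 ∪ T9 = {0, 1, 2, 3, 4, 5, 6, 7, 8, 9, 10, 11}); total cost 9 + 3 = 12.
The greedy pick T9, T4, T6 costs 15; no covering selection beats 12.

12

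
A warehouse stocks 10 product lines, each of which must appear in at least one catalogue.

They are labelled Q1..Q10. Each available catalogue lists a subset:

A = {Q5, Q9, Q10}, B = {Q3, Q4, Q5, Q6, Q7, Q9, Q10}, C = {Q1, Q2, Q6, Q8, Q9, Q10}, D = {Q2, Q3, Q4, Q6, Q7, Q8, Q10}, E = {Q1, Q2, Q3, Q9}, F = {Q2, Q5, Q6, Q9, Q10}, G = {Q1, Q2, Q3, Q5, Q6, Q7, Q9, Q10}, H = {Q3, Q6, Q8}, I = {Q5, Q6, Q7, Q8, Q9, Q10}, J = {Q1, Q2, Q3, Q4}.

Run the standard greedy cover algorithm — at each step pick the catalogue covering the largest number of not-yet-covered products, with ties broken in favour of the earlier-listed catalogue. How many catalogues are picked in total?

2

Greedy: pick G (covers 8 new) → pick D (covers 2 new). Total picks: 2.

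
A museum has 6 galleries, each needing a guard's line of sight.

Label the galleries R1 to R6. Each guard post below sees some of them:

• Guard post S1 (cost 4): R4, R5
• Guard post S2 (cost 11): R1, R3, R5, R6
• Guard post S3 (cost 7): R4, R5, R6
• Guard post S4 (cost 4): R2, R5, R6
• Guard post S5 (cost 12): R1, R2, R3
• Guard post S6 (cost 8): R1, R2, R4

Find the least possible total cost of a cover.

19

S3, S5 together cover every gallery (S3 ∪ S5 = {R1, R2, R3, R4, R5, R6}); total cost 7 + 12 = 19.
No covering selection has total cost below 19.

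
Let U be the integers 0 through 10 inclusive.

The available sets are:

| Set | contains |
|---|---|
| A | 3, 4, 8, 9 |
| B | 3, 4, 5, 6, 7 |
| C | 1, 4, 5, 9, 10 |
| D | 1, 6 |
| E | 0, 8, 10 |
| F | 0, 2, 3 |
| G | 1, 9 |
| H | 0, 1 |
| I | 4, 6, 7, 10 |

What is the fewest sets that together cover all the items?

B and C and E and F together: B ∪ C ∪ E ∪ F = {0, 1, 2, 3, 4, 5, 6, 7, 8, 9, 10} — every item is covered.
No 3 of the 9 sets cover everything (all 84 combinations miss at least one item), so 4 is optimal.

4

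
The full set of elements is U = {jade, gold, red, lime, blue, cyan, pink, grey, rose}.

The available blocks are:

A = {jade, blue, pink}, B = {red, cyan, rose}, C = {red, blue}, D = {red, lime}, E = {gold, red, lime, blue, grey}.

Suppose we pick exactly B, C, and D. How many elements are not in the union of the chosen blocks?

4

Union of B, C, D = {red, lime, blue, cyan, rose}.
Not covered: jade, gold, pink, grey — 4 elements.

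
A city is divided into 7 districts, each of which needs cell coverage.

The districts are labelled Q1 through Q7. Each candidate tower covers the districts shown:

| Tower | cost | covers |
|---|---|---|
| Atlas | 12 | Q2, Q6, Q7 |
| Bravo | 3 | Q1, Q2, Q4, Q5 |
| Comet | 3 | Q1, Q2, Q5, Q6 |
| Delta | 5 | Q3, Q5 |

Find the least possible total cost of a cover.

Atlas, Bravo, Delta together cover every district (Atlas ∪ Bravo ∪ Delta = {Q1, Q2, Q3, Q4, Q5, Q6, Q7}); total cost 12 + 3 + 5 = 20.
The greedy pick Bravo, Comet, Delta, Atlas costs 23; no covering selection beats 20.

20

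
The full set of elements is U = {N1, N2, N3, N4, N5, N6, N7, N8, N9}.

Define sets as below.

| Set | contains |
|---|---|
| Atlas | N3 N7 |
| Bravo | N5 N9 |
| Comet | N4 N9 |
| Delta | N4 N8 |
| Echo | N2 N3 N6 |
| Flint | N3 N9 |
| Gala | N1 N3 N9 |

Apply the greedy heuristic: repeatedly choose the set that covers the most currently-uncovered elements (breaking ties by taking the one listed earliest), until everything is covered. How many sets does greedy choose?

5

Greedy: pick Echo (covers 3 new) → pick Bravo (covers 2 new) → pick Delta (covers 2 new) → pick Atlas (covers 1 new) → pick Gala (covers 1 new). Total picks: 5.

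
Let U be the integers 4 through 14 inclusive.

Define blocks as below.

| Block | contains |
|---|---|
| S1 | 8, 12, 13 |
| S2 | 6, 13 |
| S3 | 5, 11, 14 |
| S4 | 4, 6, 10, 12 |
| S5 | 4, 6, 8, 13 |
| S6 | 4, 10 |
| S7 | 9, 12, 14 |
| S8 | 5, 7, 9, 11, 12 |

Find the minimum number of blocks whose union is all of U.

S3 and S5 and S6 and S8 together: S3 ∪ S5 ∪ S6 ∪ S8 = {4, 5, 6, 7, 8, 9, 10, 11, 12, 13, 14} — every point is covered.
No 3 of the 8 blocks cover everything (all 56 combinations miss at least one point), so 4 is optimal.

4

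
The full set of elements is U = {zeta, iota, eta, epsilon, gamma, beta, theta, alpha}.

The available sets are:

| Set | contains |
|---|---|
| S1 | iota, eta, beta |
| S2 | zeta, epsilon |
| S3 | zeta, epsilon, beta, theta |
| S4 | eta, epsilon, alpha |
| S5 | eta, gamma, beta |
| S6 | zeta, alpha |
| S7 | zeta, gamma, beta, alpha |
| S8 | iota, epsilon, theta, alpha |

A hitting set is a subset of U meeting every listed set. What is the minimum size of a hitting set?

3

Take H = {zeta, beta, alpha}. Each listed set contains at least one of these, so H is a hitting set of size 3.
No choice of 2 elements meets every set, so 3 is the minimum.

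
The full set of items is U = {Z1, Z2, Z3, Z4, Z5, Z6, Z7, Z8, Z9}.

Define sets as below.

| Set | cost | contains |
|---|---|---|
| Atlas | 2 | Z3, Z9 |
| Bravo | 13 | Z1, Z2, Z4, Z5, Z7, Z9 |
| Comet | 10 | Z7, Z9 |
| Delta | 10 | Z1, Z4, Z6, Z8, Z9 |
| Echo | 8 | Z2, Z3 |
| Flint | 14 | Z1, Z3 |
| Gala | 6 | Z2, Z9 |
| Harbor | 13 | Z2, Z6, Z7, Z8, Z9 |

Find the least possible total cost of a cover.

25

Atlas, Bravo, Delta together cover every item (Atlas ∪ Bravo ∪ Delta = {Z1, Z2, Z3, Z4, Z5, Z6, Z7, Z8, Z9}); total cost 2 + 13 + 10 = 25.
No covering selection has total cost below 25.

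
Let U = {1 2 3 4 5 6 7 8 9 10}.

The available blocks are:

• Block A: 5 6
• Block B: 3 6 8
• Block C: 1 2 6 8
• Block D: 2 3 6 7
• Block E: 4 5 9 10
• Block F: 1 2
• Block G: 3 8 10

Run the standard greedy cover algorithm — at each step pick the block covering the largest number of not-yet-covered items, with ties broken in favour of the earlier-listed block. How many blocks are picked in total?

3

Greedy: pick C (covers 4 new) → pick E (covers 4 new) → pick D (covers 2 new). Total picks: 3.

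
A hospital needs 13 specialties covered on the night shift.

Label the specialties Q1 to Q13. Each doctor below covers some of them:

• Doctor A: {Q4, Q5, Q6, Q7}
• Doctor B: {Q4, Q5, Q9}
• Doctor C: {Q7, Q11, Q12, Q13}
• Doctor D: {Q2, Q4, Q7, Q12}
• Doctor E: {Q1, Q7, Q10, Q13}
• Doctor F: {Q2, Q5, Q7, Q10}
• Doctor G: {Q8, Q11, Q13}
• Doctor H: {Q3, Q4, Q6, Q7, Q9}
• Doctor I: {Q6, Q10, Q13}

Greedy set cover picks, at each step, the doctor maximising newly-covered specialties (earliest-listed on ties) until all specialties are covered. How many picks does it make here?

5

Greedy: pick H (covers 5 new) → pick C (covers 3 new) → pick F (covers 3 new) → pick E (covers 1 new) → pick G (covers 1 new). Total picks: 5.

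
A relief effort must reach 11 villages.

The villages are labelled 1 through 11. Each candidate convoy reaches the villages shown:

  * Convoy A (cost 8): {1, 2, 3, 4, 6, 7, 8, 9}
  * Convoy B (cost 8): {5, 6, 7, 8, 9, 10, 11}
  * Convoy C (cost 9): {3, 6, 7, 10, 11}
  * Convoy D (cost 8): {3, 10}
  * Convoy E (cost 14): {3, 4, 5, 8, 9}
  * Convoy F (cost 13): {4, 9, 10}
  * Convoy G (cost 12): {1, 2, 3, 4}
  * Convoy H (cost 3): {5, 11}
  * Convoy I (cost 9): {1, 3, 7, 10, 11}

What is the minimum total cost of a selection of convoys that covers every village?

16

A, B together cover every village (A ∪ B = {1, 2, 3, 4, 5, 6, 7, 8, 9, 10, 11}); total cost 8 + 8 = 16.
The greedy pick A, H, B costs 19; no covering selection beats 16.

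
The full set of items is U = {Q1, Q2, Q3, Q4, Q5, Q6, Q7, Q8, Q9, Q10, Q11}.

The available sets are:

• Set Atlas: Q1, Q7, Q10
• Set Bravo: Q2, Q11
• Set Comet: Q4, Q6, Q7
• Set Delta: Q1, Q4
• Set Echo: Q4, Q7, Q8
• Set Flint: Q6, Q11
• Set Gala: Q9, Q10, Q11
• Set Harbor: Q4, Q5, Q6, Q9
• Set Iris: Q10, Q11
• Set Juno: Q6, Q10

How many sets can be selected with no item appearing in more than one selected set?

3

Bravo, Echo, Juno are pairwise disjoint (Bravo={Q2,Q11}; Echo={Q4,Q7,Q8}; Juno={Q6,Q10}).
Every remaining set overlaps one of these, and no 4 of the listed sets are pairwise disjoint, so 3 is the maximum.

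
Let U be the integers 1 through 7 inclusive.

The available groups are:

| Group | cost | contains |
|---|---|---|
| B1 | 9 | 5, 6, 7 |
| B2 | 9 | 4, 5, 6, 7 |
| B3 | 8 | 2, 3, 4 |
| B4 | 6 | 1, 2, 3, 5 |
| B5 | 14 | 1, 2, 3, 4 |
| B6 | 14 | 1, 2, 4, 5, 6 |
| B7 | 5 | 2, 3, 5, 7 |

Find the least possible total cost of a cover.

15

B2, B4 together cover every item (B2 ∪ B4 = {1, 2, 3, 4, 5, 6, 7}); total cost 9 + 6 = 15.
The greedy pick B7, B2, B4 costs 20; no covering selection beats 15.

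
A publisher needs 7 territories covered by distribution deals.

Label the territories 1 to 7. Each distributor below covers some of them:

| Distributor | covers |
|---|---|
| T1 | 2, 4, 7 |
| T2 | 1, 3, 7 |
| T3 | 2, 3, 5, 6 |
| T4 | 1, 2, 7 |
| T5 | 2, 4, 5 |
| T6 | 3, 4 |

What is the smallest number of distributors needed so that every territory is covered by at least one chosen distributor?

Take {T1, T3, T4}. Their union is {1, 2, 3, 4, 5, 6, 7}, which is all 7 territories.
Only T3 contains 6, so T3 is forced; the remaining 3 territories need at least 2 more distributors (each remaining distributor adds at most 2) — so at least 3 distributors are needed, and 3 is optimal.

3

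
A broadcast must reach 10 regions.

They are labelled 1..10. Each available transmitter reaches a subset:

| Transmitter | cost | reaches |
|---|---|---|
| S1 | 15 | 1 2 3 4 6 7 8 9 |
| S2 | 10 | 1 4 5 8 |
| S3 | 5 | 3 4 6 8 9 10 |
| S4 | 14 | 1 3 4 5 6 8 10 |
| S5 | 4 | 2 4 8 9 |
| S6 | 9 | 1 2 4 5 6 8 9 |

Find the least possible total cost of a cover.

29

S1, S4 together cover every region (S1 ∪ S4 = {1, 2, 3, 4, 5, 6, 7, 8, 9, 10}); total cost 15 + 14 = 29.
No covering selection has total cost below 29.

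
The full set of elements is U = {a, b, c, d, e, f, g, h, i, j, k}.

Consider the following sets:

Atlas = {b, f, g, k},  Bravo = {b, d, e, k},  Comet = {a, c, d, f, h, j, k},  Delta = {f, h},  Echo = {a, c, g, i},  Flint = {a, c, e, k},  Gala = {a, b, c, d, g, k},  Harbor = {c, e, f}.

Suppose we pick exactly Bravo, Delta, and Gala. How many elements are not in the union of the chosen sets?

Union of Bravo, Delta, Gala = {a, b, c, d, e, f, g, h, k}.
Not covered: i, j — 2 elements.

2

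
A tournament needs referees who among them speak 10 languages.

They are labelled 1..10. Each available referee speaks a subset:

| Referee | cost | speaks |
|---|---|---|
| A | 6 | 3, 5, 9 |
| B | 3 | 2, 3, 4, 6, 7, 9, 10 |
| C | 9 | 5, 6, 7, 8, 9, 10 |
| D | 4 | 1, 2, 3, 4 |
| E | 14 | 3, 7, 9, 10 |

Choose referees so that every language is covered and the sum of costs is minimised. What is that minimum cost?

C, D together cover every language (C ∪ D = {1, 2, 3, 4, 5, 6, 7, 8, 9, 10}); total cost 9 + 4 = 13.
The greedy pick B, D, C costs 16; no covering selection beats 13.

13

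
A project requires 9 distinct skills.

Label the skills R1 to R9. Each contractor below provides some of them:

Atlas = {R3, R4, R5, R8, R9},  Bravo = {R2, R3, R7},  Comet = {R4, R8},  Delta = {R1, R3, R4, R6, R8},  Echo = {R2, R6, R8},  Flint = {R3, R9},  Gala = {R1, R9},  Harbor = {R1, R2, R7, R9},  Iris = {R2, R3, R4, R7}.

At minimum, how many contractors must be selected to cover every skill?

3

Atlas and Bravo and Delta together: Atlas ∪ Bravo ∪ Delta = {R1, R2, R3, R4, R5, R6, R7, R8, R9} — every skill is covered.
Only Atlas contains R5, so Atlas is forced; the remaining 4 skills need at least 2 more contractors (each remaining contractor adds at most 3) — so at least 3 contractors are needed, and 3 is optimal.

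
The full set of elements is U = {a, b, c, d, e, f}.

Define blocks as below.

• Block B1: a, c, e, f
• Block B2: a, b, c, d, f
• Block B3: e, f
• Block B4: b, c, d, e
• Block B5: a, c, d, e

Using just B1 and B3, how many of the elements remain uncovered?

2

Union of B1, B3 = {a, c, e, f}.
Not covered: b, d — 2 elements.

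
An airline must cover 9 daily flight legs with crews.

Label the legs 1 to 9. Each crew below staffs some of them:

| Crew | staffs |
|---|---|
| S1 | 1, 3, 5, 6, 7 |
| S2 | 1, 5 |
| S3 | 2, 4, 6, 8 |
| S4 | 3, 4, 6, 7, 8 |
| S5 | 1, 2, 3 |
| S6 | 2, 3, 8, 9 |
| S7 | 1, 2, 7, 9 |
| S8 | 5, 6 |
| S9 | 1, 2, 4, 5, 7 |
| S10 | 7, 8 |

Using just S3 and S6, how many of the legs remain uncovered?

3

Union of S3, S6 = {2, 3, 4, 6, 8, 9}.
Not covered: 1, 5, 7 — 3 legs.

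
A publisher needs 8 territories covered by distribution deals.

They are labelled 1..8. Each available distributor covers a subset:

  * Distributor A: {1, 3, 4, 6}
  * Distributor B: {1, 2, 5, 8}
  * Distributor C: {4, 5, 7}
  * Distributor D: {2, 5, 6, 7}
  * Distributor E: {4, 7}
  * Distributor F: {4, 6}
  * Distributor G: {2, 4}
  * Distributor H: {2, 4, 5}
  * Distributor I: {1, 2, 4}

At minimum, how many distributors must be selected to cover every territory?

3

Take {A, B, C}. Their union is {1, 2, 3, 4, 5, 6, 7, 8}, which is all 8 territories.
Only A contains 3, so A is forced; the remaining 4 territories need at least 2 more distributors (each remaining distributor adds at most 3) — so at least 3 distributors are needed, and 3 is optimal.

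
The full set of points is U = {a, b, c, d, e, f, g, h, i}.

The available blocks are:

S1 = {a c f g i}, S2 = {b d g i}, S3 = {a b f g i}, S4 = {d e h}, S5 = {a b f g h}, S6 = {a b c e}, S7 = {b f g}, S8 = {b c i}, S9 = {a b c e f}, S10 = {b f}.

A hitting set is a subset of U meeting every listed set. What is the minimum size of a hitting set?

The 3 points {b, c, d} hit every block.
No choice of 2 points meets every block, so 3 is the minimum.

3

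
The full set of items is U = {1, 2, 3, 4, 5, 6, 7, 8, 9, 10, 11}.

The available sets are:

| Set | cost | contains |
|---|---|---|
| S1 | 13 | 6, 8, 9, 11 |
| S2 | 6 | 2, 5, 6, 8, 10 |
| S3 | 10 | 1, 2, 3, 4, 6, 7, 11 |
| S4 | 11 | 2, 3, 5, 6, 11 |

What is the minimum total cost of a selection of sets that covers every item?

S1, S2, S3 together cover every item (S1 ∪ S2 ∪ S3 = {1, 2, 3, 4, 5, 6, 7, 8, 9, 10, 11}); total cost 13 + 6 + 10 = 29.
No covering selection has total cost below 29.

29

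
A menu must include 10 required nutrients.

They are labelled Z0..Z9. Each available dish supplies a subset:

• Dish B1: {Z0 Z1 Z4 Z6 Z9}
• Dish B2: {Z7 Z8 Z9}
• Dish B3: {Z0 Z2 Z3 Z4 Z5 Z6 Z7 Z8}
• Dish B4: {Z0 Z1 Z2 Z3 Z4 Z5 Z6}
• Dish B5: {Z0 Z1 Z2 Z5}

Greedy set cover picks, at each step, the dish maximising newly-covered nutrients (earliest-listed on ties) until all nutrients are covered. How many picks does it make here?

Greedy: pick B3 (covers 8 new) → pick B1 (covers 2 new). Total picks: 2.

2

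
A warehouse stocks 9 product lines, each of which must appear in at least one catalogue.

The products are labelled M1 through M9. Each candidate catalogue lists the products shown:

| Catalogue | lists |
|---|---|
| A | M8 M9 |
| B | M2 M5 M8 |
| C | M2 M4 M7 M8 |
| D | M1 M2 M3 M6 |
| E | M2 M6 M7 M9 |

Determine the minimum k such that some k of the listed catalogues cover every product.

Take {B, C, D, E}. Their union is {M1, M2, M3, M4, M5, M6, M7, M8, M9}, which is all 9 products.
No 3 of the 5 catalogues cover everything (all 10 combinations miss at least one product), so 4 is optimal.

4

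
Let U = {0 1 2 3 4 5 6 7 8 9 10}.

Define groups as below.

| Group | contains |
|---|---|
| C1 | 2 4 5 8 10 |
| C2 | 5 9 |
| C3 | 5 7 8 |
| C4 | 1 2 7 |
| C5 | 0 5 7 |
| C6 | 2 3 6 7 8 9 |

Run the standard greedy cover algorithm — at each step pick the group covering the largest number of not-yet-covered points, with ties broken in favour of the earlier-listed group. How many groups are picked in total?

Greedy: pick C6 (covers 6 new) → pick C1 (covers 3 new) → pick C4 (covers 1 new) → pick C5 (covers 1 new). Total picks: 4.

4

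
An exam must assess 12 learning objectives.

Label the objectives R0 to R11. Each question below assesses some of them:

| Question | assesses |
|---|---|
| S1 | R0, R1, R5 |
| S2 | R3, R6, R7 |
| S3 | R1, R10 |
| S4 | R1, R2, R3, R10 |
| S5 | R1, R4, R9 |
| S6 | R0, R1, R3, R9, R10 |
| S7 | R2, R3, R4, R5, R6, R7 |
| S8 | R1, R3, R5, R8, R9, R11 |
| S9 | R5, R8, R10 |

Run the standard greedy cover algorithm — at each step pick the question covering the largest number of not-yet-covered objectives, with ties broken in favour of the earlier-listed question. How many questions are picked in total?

3

Greedy: pick S7 (covers 6 new) → pick S6 (covers 4 new) → pick S8 (covers 2 new). Total picks: 3.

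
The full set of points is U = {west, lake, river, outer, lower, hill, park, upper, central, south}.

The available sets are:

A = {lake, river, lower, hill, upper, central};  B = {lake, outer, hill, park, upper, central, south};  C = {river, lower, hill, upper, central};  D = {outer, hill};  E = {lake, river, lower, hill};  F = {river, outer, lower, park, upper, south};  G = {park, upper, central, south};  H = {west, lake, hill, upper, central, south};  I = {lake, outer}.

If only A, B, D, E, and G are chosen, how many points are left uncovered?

Union of A, B, D, E, G = {lake, river, outer, lower, hill, park, upper, central, south}.
Not covered: west — 1 point.

1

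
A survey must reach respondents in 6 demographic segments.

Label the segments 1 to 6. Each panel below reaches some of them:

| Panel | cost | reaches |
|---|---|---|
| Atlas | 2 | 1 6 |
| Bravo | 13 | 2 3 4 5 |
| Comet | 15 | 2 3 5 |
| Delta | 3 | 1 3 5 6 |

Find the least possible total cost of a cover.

15

Atlas, Bravo together cover every segment (Atlas ∪ Bravo = {1, 2, 3, 4, 5, 6}); total cost 2 + 13 = 15.
The greedy pick Delta, Bravo costs 16; no covering selection beats 15.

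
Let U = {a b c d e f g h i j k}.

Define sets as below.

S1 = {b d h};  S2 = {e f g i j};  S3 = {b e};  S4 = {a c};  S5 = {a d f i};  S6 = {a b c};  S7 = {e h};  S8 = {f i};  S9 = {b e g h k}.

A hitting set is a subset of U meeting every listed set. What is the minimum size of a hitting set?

T = {a, d, e, f} meets every set (each contains at least one member of T), and |T| = 4.
No choice of 3 elements meets every set, so 4 is the minimum.

4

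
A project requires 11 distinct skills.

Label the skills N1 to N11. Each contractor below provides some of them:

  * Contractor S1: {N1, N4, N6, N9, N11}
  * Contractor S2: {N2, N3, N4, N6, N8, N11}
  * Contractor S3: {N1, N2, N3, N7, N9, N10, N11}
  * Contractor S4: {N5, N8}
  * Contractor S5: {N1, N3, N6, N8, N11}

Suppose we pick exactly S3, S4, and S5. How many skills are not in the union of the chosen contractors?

Union of S3, S4, S5 = {N1, N2, N3, N5, N6, N7, N8, N9, N10, N11}.
Not covered: N4 — 1 skill.

1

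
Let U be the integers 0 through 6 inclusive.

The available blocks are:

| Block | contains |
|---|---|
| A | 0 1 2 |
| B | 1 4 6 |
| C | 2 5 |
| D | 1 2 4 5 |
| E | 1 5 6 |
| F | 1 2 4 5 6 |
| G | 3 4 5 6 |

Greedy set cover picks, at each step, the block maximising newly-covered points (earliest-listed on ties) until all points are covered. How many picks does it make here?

Greedy: pick F (covers 5 new) → pick A (covers 1 new) → pick G (covers 1 new). Total picks: 3.
(The true minimum cover uses only 2 blocks, so greedy is not optimal here.)

3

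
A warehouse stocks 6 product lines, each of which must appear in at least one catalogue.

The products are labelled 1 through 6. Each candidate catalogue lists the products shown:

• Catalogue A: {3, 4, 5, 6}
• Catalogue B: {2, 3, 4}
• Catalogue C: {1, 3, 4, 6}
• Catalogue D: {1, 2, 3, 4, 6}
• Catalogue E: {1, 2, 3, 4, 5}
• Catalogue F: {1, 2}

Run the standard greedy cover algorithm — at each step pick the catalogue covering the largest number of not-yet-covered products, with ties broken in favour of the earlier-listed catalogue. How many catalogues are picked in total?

Greedy: pick D (covers 5 new) → pick A (covers 1 new). Total picks: 2.

2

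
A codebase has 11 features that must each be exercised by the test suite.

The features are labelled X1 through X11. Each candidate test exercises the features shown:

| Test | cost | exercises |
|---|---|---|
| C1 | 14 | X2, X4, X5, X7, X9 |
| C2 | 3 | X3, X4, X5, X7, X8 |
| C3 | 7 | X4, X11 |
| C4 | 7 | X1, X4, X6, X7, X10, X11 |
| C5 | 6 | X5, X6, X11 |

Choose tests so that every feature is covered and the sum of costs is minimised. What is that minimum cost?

C1, C2, C4 together cover every feature (C1 ∪ C2 ∪ C4 = {X1, X2, X3, X4, X5, X6, X7, X8, X9, X10, X11}); total cost 14 + 3 + 7 = 24.
No covering selection has total cost below 24.

24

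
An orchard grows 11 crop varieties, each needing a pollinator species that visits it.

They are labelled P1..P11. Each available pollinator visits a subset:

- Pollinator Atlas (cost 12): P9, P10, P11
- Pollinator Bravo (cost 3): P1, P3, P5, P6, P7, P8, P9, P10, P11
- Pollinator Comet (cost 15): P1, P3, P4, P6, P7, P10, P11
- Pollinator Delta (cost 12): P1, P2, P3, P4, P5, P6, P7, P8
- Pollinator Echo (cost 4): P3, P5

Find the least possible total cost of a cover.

15

Bravo, Delta together cover every variety (Bravo ∪ Delta = {P1, P2, P3, P4, P5, P6, P7, P8, P9, P10, P11}); total cost 3 + 12 = 15.
No covering selection has total cost below 15.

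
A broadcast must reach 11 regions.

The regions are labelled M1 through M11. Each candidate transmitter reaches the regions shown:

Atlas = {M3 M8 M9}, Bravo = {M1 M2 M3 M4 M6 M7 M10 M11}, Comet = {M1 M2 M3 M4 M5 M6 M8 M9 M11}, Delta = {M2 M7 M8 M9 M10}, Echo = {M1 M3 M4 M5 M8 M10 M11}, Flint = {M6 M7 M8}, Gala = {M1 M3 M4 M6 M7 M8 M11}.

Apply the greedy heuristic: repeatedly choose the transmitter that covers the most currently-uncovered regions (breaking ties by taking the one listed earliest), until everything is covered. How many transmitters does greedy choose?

Greedy: pick Comet (covers 9 new) → pick Bravo (covers 2 new). Total picks: 2.

2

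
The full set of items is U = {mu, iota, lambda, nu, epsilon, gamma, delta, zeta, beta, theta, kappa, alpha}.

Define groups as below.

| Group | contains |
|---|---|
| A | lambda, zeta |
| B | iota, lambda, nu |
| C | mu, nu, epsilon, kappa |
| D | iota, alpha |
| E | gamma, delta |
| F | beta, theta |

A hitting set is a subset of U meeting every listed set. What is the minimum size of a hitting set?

5

H = {mu, iota, gamma, zeta, beta} meets every group (each contains at least one member of H), and |H| = 5.
The groups A, C, D, E, F are pairwise disjoint, so any hitting set needs a separate item for each — at least 5. Hence 5 is optimal.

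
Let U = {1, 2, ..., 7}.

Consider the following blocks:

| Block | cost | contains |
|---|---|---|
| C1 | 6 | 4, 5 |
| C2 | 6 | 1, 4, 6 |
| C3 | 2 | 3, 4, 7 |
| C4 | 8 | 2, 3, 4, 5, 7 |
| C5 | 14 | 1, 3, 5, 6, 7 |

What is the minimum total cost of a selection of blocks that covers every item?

14

C2, C4 together cover every item (C2 ∪ C4 = {1, 2, 3, 4, 5, 6, 7}); total cost 6 + 8 = 14.
The greedy pick C3, C2, C4 costs 16; no covering selection beats 14.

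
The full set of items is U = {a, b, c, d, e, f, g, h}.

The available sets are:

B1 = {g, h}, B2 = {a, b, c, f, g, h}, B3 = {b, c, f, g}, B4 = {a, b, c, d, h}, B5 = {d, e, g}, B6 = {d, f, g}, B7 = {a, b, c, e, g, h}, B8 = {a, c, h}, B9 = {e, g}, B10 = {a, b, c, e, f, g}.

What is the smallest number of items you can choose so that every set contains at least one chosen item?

T = {c, g} meets every set (each contains at least one member of T), and |T| = 2.
The sets B8, B9 are pairwise disjoint, so any hitting set needs a separate item for each — at least 2. Hence 2 is optimal.

2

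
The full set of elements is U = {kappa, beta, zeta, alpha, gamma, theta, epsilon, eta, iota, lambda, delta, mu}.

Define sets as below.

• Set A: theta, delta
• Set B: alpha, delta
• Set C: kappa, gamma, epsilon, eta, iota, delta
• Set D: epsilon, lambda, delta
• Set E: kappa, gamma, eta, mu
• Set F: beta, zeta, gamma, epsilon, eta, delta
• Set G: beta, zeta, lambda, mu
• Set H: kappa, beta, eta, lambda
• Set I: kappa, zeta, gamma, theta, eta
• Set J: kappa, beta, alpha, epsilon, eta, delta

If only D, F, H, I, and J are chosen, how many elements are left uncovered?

Union of D, F, H, I, J = {kappa, beta, zeta, alpha, gamma, theta, epsilon, eta, lambda, delta}.
Not covered: iota, mu — 2 elements.

2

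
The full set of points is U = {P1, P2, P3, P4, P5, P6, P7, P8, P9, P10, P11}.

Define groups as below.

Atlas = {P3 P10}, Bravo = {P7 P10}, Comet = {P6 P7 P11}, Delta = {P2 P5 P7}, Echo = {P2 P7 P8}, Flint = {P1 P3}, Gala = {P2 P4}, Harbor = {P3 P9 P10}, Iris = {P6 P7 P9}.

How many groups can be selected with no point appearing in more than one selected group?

3

Comet, Gala, Harbor are pairwise disjoint (Comet={P6,P7,P11}; Gala={P2,P4}; Harbor={P3,P9,P10}).
Every remaining group overlaps one of these, and no 4 of the listed groups are pairwise disjoint, so 3 is the maximum.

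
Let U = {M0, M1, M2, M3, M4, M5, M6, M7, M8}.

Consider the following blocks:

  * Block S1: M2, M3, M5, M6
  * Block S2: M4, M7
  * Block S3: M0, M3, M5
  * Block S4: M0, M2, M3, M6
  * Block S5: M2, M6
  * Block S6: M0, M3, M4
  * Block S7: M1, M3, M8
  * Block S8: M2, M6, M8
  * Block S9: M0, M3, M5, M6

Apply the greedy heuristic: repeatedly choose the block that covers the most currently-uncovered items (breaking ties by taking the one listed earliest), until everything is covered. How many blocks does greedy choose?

Greedy: pick S1 (covers 4 new) → pick S2 (covers 2 new) → pick S7 (covers 2 new) → pick S3 (covers 1 new). Total picks: 4.

4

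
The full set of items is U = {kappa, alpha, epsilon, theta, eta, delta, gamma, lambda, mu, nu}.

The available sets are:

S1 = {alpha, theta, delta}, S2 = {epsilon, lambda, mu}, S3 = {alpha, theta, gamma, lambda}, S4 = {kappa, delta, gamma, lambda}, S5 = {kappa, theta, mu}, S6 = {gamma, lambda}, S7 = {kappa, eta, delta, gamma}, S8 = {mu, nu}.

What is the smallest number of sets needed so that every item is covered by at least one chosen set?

Take {S2, S3, S7, S8}. Their union is {kappa, alpha, epsilon, theta, eta, delta, gamma, lambda, mu, nu}, which is all 10 items.
No 3 of the 8 sets cover everything (all 56 combinations miss at least one item), so 4 is optimal.

4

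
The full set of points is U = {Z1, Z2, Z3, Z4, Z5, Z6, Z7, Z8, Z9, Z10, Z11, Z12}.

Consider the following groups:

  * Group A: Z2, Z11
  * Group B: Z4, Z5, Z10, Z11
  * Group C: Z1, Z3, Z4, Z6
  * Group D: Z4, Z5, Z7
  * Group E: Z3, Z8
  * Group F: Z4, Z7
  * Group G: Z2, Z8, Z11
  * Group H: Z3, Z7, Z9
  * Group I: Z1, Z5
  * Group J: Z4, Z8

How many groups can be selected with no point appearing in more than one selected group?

4

A, E, F, I are pairwise disjoint (A={Z2,Z11}; E={Z3,Z8}; F={Z4,Z7}; I={Z1,Z5}).
Every remaining group overlaps one of these, and no 5 of the listed groups are pairwise disjoint, so 4 is the maximum.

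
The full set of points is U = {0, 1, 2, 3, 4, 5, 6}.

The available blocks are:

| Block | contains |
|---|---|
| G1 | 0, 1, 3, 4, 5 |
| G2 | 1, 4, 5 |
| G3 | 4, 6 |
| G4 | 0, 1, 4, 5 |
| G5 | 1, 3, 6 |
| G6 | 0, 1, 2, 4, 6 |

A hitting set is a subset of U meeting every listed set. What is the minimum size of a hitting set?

The 2 points {3, 4} hit every block.
No single point lies in every block, so at least 2 are needed and 2 is optimal.

2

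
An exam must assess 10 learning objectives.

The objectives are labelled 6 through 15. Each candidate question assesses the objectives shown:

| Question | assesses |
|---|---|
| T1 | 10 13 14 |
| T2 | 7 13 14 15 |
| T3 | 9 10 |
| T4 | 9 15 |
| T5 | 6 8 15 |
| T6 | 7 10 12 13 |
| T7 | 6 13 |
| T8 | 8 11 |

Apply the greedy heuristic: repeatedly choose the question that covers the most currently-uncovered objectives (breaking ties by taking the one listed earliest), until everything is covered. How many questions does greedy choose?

5

Greedy: pick T2 (covers 4 new) → pick T3 (covers 2 new) → pick T5 (covers 2 new) → pick T6 (covers 1 new) → pick T8 (covers 1 new). Total picks: 5.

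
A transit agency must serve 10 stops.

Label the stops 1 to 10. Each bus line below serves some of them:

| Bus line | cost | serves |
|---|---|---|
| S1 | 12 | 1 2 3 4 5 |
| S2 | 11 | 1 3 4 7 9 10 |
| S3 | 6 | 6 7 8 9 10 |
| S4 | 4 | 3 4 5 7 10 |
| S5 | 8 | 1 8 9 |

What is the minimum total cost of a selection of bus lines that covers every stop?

S1, S3 together cover every stop (S1 ∪ S3 = {1, 2, 3, 4, 5, 6, 7, 8, 9, 10}); total cost 12 + 6 = 18.
The greedy pick S4, S3, S1 costs 22; no covering selection beats 18.

18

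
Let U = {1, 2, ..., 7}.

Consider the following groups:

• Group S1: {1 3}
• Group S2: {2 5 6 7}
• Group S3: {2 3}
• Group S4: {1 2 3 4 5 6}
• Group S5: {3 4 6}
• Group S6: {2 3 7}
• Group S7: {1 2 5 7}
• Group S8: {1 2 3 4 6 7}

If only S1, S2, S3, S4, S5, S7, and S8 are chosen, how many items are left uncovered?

Union of S1, S2, S3, S4, S5, S7, S8 = {1, 2, 3, 4, 5, 6, 7} — that's every item, so 0 are uncovered.

0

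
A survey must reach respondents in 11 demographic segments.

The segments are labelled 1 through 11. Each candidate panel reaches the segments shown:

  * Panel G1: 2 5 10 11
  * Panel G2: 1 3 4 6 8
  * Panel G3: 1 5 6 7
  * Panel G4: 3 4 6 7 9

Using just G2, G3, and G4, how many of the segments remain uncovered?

3

Union of G2, G3, G4 = {1, 3, 4, 5, 6, 7, 8, 9}.
Not covered: 2, 10, 11 — 3 segments.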